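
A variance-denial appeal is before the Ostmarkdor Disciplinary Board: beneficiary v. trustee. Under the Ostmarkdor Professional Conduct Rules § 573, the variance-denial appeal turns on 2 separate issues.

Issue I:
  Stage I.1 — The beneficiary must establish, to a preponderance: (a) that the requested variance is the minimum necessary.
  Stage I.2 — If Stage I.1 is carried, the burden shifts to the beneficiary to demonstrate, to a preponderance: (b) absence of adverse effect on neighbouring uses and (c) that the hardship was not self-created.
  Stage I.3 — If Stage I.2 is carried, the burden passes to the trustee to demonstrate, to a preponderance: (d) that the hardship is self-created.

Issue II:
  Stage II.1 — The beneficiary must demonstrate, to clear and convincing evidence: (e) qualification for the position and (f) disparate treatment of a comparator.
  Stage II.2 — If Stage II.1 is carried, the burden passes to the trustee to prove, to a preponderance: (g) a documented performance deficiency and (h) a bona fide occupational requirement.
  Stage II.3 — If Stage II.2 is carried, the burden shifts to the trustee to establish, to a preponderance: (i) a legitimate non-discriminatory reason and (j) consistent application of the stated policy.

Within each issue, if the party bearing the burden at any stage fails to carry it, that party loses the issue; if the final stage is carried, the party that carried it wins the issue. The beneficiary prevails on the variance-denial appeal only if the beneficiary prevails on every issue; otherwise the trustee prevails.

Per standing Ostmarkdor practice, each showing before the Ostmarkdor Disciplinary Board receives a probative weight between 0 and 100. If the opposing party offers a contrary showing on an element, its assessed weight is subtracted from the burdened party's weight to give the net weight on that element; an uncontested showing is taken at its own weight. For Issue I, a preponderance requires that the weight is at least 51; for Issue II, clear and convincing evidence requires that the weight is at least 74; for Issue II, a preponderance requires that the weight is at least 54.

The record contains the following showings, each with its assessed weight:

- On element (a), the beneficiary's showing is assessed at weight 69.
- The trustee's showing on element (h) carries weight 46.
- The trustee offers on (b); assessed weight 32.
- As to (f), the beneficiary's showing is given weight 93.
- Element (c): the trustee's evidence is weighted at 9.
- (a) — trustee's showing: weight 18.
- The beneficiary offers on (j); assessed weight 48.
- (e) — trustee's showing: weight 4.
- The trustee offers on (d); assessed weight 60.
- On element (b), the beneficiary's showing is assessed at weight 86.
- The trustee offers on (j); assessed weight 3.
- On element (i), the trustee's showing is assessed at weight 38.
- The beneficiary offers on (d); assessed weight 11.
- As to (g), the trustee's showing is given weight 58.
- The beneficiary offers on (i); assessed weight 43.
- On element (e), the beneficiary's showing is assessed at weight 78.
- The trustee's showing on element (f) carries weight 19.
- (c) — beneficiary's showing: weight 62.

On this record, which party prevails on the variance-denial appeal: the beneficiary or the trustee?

beneficiary

— Issue I —
At Stage I.1 the beneficiary must meet a preponderance (weight is at least 51): on (a) the weight is 69 less the opposing 18 gives net 51, ≥ 51, so (a) meets the standard.
  Stage I.1 carried; the burden remains with the beneficiary.
At Stage I.2 the beneficiary must meet a preponderance (weight is at least 51): on (b) the weight is 86 less the opposing 32 gives net 54, ≥ 51, so (b) meets the standard; on (c) the weight is 62 less the opposing 9 gives net 53, which does reach 51, so (c) meets the standard.
  All elements met. The burden passes to the trustee.
At Stage I.3 the trustee must meet a preponderance (weight is at least 51): on (d) the weight is 60 less the opposing 11 gives net 49, < 51, so (d) does not meet the standard.
  Stage I.3 not carried; the trustee fails its burden.
The analysis ends at Stage I.3; the beneficiary prevails on this issue.
— Issue II —
Stage II.1 (beneficiary, clear and convincing evidence, weight is at least 74): (e) net 78−4=74 ≥ 74 — meets; (f) net 93−19=74 ≥ 74 — meets.
  The beneficiary carries Stage II.1; the trustee now bears the burden.
Stage II.2 (trustee, a preponderance, weight is at least 54): (g) 58 ≥ 54 — meets; (h) 46 < 54 — fails.
  Stage II.2 not carried; the trustee fails its burden.
So the beneficiary prevails on this issue.
Per-issue: Issue I → beneficiary; Issue II → beneficiary. The beneficiary must prevail on every issue; overall, the beneficiary prevails.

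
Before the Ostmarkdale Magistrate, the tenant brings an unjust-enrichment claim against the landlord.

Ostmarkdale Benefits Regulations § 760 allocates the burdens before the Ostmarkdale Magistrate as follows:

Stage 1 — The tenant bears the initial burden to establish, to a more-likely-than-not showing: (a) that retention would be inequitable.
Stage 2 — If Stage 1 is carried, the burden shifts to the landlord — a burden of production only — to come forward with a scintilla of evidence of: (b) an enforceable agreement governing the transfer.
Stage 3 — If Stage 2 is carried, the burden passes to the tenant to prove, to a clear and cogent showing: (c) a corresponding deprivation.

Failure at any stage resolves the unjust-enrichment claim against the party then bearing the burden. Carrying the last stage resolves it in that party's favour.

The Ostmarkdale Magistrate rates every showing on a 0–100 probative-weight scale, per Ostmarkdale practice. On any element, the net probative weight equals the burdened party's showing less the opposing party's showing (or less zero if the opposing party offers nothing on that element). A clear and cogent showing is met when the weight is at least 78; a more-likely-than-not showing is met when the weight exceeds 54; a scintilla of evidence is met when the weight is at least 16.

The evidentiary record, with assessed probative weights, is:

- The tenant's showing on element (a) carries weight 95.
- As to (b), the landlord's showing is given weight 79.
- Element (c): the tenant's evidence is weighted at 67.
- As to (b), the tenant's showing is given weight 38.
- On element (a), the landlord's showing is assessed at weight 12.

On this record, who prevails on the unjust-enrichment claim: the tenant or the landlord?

landlord

Stage 1 — burden on tenant; standard: a more-likely-than-not showing (weight exceeds 54).
    (a): 95 − 12 = 83 > 54 [met]
  The tenant carries Stage 1; the landlord now bears the burden.
Stage 2 — burden on landlord; standard: a scintilla of evidence (weight is at least 16).
    (b): 79 − 38 = 41 ≥ 16 [met]
  Stage 2 carried; the burden shifts to the tenant.
Stage 3 — burden on tenant; standard: a clear and cogent showing (weight is at least 78).
    (c): 67 < 78 [not met]
  The tenant does not carry Stage 3.
The landlord prevails.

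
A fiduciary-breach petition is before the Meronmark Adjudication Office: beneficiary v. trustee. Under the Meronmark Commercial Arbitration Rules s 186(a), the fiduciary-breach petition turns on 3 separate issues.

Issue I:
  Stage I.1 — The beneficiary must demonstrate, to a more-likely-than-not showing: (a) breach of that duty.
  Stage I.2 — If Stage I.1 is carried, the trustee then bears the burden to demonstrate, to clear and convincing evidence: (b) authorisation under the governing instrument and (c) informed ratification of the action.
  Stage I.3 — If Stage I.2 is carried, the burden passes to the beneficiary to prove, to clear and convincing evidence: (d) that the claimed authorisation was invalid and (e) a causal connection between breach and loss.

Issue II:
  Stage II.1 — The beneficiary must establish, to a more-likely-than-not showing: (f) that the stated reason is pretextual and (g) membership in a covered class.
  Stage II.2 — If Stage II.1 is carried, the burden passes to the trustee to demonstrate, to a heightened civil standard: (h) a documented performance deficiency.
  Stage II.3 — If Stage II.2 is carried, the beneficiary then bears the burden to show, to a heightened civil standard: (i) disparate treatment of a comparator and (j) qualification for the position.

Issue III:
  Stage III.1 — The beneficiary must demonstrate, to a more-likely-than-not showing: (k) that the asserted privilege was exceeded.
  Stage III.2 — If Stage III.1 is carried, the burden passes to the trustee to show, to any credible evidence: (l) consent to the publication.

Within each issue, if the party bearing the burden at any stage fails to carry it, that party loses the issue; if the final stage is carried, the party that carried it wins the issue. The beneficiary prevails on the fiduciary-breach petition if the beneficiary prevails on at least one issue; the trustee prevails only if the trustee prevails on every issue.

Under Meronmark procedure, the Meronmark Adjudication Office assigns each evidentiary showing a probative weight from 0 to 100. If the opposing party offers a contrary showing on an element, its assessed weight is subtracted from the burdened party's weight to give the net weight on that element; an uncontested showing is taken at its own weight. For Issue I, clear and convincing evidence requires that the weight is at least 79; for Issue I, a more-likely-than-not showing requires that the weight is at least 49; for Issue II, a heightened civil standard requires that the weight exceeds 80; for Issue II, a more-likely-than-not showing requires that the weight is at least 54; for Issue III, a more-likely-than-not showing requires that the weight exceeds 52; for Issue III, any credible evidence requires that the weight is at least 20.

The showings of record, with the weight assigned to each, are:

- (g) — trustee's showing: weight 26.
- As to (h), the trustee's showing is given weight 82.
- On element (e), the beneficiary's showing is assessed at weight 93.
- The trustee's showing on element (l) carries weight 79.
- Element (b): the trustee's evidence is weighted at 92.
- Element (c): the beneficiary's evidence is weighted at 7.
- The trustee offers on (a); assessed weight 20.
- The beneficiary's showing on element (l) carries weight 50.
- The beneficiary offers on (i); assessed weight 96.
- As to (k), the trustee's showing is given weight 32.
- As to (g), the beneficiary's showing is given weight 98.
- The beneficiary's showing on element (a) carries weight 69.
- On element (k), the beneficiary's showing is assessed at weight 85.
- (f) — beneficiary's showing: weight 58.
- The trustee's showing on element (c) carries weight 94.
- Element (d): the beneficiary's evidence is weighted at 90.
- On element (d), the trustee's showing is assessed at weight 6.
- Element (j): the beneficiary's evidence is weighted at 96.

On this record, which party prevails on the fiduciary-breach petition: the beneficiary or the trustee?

beneficiary

— Issue I —
At Stage I.1 the beneficiary must meet a more-likely-than-not showing (weight is at least 49): on (a) the weight is 69 less the opposing 20 gives net 49, ≥ 49, so (a) meets the standard.
  All elements met. The burden passes to the trustee.
At Stage I.2 the trustee must meet clear and convincing evidence (weight is at least 79): on (b) the weight is 92, which does reach 79, so (b) meets the standard; on (c) the weight is 94 less the opposing 7 gives net 87, ≥ 79, so (c) meets the standard.
  Stage I.2 is satisfied; the onus moves to the beneficiary.
At Stage I.3 the beneficiary must meet clear and convincing evidence (weight is at least 79): on (d) the weight is 90 less the opposing 6 gives net 84, ≥ 79, so (d) meets the standard; on (e) the weight is 93, which does reach 79, so (e) meets the standard.
  All elements met at the final stage.
All stages carried — the beneficiary prevails on this issue.
— Issue II —
Stage II.1 (beneficiary, a more-likely-than-not showing, weight is at least 54): (f) 58 ≥ 54 — meets; (g) net 98−26=72 ≥ 54 — meets.
  Stage II.1 carried; the burden shifts to the trustee.
Stage II.2 (trustee, a heightened civil standard, weight exceeds 80): (h) 82 > 80 — meets.
  Stage II.2 carried; the burden shifts to the beneficiary.
Stage II.3 (beneficiary, a heightened civil standard, weight exceeds 80): (i) 96 > 80 — meets; (j) 96 > 80 — meets.
  The beneficiary carries the last stage.
Every stage carried; the beneficiary prevails on this issue.
— Issue III —
Stage III.1 (beneficiary, a more-likely-than-not showing, weight exceeds 52): (k) net 85−32=53 > 52 — meets.
  Stage III.1 is satisfied; the onus moves to the trustee.
Stage III.2 (trustee, any credible evidence, weight is at least 20): (l) net 79−50=29 ≥ 20 — meets.
  All elements met at the final stage.
Every stage carried; the trustee prevails on this issue.
Per-issue: Issue I → beneficiary; Issue II → beneficiary; Issue III → trustee. The beneficiary must prevail on at least one issue; overall, the beneficiary prevails.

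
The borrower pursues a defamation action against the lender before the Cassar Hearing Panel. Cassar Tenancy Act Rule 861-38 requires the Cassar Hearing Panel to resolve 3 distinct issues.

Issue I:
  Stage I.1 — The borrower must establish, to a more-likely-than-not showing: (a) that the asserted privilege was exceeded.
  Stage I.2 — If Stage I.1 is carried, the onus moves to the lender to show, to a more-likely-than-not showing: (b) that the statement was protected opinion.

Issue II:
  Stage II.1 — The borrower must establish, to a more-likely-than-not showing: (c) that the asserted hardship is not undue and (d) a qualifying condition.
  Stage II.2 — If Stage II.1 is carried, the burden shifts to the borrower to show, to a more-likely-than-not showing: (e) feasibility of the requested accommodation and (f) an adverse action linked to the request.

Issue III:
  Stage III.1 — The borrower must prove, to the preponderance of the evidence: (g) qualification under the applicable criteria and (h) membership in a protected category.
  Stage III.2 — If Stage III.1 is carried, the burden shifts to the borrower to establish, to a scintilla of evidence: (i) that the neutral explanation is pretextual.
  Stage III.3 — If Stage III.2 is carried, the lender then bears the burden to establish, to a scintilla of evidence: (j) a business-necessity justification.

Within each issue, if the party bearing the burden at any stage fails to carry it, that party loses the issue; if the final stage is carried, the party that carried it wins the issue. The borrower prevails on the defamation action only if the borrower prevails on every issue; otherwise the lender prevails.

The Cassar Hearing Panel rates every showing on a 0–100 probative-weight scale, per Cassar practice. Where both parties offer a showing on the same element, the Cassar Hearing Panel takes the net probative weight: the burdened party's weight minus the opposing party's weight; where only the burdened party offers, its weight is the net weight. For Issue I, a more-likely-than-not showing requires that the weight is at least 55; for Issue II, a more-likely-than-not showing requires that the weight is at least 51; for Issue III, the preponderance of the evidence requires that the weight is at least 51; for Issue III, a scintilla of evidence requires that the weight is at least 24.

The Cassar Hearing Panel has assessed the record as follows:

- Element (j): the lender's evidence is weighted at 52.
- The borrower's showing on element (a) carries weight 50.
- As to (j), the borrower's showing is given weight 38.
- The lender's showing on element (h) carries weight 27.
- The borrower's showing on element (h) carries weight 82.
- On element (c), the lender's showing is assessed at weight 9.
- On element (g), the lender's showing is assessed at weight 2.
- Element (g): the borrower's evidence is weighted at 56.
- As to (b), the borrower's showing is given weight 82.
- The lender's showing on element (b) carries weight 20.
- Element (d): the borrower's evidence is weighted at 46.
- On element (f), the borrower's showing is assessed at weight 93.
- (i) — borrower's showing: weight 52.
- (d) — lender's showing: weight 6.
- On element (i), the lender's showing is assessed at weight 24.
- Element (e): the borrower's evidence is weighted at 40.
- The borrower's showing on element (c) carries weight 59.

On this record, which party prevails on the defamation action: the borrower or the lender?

— Issue I —
At Stage I.1 the borrower must meet a more-likely-than-not showing (weight is at least 55): on (a) the weight is 50, which does not reach 55, so (a) does not meet the standard.
  Not every element is met, so the borrower fails to carry Stage I.1.
The lender prevails on this issue.
— Issue II —
Stage II.1 — burden on borrower; standard: a more-likely-than-not showing (weight is at least 51).
    (c): 59 − 9 = 50 < 51 [not met]
    (d): 46 − 6 = 40 < 51 [not met]
  Not every element is met, so the borrower fails to carry Stage II.1.
The analysis ends at Stage II.1; the lender prevails on this issue.
— Issue III —
At Stage III.1 the borrower must meet the preponderance of the evidence (weight is at least 51): on (g) the weight is 56 less the opposing 2 gives net 54, ≥ 51, so (g) meets the standard; on (h) the weight is 82 less the opposing 27 gives net 55, which does reach 51, so (h) meets the standard.
  Stage III.1 is satisfied; the borrower continues to bear the burden.
At Stage III.2 the borrower must meet a scintilla of evidence (weight is at least 24): on (i) the weight is 52 less the opposing 24 gives net 28, which does reach 24, so (i) meets the standard.
  All elements met. The burden passes to the lender.
At Stage III.3 the lender must meet a scintilla of evidence (weight is at least 24): on (j) the weight is 52 less the opposing 38 gives net 14, which does not reach 24, so (j) does not meet the standard.
  The lender does not carry Stage III.3.
So the borrower prevails on this issue.
Per-issue: Issue I → lender; Issue II → lender; Issue III → borrower. The borrower must prevail on every issue; overall, the lender prevails.

lender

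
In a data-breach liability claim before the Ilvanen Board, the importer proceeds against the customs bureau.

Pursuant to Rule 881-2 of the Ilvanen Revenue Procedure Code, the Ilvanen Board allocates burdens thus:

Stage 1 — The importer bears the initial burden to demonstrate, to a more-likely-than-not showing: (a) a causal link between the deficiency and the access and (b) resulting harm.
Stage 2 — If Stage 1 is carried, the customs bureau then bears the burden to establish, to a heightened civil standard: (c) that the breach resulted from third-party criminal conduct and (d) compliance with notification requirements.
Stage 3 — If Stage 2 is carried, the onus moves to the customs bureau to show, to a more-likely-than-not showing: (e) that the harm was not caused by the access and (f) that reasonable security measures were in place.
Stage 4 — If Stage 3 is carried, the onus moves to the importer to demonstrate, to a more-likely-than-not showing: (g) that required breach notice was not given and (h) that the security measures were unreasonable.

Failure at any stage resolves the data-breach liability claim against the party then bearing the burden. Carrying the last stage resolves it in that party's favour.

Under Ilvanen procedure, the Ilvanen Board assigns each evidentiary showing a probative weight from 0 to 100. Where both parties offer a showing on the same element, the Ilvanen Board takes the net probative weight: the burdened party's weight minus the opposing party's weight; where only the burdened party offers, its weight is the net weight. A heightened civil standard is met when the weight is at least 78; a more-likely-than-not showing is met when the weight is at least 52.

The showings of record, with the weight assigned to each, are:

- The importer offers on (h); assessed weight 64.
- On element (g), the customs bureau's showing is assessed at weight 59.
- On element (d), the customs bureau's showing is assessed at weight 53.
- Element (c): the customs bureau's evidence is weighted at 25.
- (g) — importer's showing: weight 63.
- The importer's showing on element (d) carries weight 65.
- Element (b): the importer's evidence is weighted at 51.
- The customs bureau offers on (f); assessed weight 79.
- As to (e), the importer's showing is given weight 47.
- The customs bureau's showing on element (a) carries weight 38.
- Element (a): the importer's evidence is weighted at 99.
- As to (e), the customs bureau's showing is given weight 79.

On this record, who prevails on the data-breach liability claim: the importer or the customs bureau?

Stage 1 (importer, a more-likely-than-not showing, weight is at least 52): (a) net 99−38=61 ≥ 52 — meets; (b) 51 < 52 — fails.
  Not every element is met, so the importer fails to carry Stage 1.
The customs bureau prevails.

customs bureau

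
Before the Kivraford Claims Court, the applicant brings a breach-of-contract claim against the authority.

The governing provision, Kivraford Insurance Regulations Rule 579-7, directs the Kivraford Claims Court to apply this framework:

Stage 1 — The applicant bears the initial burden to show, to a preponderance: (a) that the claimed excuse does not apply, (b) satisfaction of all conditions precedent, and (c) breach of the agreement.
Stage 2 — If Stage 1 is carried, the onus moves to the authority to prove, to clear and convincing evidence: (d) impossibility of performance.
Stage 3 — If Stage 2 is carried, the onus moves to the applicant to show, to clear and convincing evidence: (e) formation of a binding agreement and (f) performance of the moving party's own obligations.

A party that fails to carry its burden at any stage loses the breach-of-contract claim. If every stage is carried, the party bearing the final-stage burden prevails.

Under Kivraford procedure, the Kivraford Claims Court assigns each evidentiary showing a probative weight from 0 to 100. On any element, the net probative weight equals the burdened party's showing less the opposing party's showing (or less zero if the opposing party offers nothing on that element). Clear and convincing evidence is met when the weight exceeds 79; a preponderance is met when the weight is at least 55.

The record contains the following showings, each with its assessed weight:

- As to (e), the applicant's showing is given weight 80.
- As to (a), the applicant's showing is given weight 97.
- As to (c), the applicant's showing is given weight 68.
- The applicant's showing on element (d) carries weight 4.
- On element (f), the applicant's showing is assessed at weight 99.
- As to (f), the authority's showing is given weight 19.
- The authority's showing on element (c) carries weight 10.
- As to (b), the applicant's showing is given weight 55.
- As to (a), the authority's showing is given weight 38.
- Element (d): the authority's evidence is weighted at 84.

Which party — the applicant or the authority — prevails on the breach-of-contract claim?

Stage 1 (applicant, a preponderance, weight is at least 55): (a) net 97−38=59 ≥ 55 — meets; (b) 55 ≥ 55 — meets; (c) net 68−10=58 ≥ 55 — meets.
  All elements met. The burden passes to the authority.
Stage 2 (authority, clear and convincing evidence, weight exceeds 79): (d) net 84−4=80 > 79 — meets.
  Stage 2 is satisfied; the onus moves to the applicant.
Stage 3 (applicant, clear and convincing evidence, weight exceeds 79): (e) 80 > 79 — meets; (f) net 99−19=80 > 79 — meets.
  All elements met at the final stage.
All stages carried — the applicant prevails.

applicant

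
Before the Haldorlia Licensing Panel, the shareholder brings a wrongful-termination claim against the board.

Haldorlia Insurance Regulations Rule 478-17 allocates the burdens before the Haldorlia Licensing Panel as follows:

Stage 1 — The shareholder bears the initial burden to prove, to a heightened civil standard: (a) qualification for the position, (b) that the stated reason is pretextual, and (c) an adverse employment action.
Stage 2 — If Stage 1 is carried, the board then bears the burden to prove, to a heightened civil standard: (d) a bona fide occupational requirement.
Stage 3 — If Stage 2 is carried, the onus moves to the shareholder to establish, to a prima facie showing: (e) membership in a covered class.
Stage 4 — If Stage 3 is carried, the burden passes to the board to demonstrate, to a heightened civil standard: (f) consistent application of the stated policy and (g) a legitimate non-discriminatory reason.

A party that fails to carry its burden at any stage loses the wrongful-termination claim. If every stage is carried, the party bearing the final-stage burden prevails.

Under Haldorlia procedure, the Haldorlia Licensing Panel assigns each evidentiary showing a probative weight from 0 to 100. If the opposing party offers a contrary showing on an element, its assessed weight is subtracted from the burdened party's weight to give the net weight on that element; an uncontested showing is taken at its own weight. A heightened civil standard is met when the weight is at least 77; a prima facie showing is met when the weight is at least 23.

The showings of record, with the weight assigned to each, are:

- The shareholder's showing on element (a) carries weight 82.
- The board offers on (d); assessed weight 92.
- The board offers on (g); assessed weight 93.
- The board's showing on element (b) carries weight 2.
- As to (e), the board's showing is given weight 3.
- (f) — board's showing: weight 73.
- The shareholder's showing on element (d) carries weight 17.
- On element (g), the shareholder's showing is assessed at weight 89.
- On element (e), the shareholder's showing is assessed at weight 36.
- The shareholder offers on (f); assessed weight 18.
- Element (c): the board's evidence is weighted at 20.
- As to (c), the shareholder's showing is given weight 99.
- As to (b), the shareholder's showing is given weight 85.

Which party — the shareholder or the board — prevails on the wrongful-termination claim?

Stage 1 — burden on shareholder; standard: a heightened civil standard (weight is at least 77).
    (a): 82 ≥ 77 [met]
    (b): 85 − 2 = 83 ≥ 77 [met]
    (c): 99 − 20 = 79 ≥ 77 [met]
  Stage 1 carried; the burden shifts to the board.
Stage 2 — burden on board; standard: a heightened civil standard (weight is at least 77).
    (d): 92 − 17 = 75 < 77 [not met]
  The board does not carry Stage 2.
The analysis ends at Stage 2; the shareholder prevails.

shareholder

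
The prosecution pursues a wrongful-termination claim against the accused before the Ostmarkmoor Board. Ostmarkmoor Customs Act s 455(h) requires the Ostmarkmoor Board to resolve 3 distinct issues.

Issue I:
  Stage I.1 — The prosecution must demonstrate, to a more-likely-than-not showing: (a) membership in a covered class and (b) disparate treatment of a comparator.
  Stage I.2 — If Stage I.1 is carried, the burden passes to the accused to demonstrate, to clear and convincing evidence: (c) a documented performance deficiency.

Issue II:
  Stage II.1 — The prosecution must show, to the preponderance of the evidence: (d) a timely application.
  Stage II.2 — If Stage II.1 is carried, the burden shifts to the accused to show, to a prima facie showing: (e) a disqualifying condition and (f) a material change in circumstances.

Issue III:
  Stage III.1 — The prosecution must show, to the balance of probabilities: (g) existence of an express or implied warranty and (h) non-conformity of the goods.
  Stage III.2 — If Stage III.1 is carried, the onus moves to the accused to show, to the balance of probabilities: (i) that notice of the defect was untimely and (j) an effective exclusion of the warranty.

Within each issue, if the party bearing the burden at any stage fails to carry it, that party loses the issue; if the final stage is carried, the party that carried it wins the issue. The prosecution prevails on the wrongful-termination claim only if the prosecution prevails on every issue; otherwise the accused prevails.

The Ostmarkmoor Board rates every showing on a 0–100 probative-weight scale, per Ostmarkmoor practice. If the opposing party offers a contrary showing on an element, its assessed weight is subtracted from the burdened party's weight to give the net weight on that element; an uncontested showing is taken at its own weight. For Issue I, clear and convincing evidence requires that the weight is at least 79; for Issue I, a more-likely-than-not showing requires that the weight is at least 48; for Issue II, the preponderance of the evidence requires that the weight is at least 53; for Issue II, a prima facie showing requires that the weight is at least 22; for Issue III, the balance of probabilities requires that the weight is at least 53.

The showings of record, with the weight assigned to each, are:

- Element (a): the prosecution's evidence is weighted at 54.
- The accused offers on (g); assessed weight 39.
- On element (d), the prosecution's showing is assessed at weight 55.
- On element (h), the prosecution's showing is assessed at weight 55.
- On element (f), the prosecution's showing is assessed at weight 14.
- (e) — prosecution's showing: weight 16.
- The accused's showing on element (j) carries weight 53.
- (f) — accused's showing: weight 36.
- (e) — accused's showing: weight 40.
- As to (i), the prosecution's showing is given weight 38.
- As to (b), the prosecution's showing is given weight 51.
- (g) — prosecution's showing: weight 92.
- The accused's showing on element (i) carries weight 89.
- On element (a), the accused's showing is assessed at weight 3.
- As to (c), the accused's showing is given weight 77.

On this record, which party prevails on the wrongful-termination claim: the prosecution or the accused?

accused

— Issue I —
Stage I.1 — burden on prosecution; standard: a more-likely-than-not showing (weight is at least 48).
    (a): 54 − 3 = 51 ≥ 48 [met]
    (b): 51 ≥ 48 [met]
  Stage I.1 carried; the burden shifts to the accused.
Stage I.2 — burden on accused; standard: clear and convincing evidence (weight is at least 79).
    (c): 77 < 79 [not met]
  Stage I.2 not carried; the accused fails its burden.
The prosecution prevails on this issue.
— Issue II —
At Stage II.1 the prosecution must meet the preponderance of the evidence (weight is at least 53): on (d) the weight is 55, ≥ 53, so (d) meets the standard.
  Stage II.1 carried; the burden shifts to the accused.
At Stage II.2 the accused must meet a prima facie showing (weight is at least 22): on (e) the weight is 40 less the opposing 16 gives net 24, which does reach 22, so (e) meets the standard; on (f) the weight is 36 less the opposing 14 gives net 22, which does reach 22, so (f) meets the standard.
  The accused carries the last stage.
Every stage carried; the accused prevails on this issue.
— Issue III —
Stage III.1 — burden on prosecution; standard: the balance of probabilities (weight is at least 53).
    (g): 92 − 39 = 53 ≥ 53 [met]
    (h): 55 ≥ 53 [met]
  The prosecution carries Stage III.1; the accused now bears the burden.
Stage III.2 — burden on accused; standard: the balance of probabilities (weight is at least 53).
    (i): 89 − 38 = 51 < 53 [not met]
    (j): 53 ≥ 53 [met]
  Not every element is met, so the accused fails to carry Stage III.2.
The analysis ends at Stage III.2; the prosecution prevails on this issue.
Per-issue: Issue I → prosecution; Issue II → accused; Issue III → prosecution. The prosecution must prevail on every issue; overall, the accused prevails.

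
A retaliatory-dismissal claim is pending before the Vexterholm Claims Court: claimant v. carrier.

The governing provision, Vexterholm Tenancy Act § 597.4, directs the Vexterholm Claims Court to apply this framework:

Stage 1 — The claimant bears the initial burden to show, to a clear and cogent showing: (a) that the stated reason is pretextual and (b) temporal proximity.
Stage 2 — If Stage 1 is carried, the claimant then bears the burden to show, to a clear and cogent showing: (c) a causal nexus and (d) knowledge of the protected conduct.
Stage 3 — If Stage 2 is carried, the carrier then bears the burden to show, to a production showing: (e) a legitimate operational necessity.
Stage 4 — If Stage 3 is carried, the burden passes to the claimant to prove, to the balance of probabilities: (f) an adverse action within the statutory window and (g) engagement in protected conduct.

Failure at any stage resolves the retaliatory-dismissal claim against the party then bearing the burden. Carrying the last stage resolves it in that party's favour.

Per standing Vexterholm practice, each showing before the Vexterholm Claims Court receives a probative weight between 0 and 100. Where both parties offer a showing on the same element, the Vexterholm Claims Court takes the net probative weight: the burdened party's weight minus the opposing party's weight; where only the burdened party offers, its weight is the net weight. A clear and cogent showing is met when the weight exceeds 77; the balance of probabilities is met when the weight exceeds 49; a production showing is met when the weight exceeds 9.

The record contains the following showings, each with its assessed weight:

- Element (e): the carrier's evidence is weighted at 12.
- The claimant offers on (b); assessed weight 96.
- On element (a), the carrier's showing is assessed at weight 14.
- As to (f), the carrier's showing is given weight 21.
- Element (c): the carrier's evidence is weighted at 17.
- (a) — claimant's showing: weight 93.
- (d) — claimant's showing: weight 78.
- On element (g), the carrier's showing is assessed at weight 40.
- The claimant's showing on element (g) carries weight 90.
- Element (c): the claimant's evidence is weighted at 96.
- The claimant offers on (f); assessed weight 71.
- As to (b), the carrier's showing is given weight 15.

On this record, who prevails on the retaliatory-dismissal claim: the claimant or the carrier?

claimant

Stage 1 — burden on claimant; standard: a clear and cogent showing (weight exceeds 77).
    (a): 93 − 14 = 79 > 77 [met]
    (b): 96 − 15 = 81 > 77 [met]
  Stage 1 is satisfied; the claimant continues to bear the burden.
Stage 2 — burden on claimant; standard: a clear and cogent showing (weight exceeds 77).
    (c): 96 − 17 = 79 > 77 [met]
    (d): 78 > 77 [met]
  Stage 2 is satisfied; the onus moves to the carrier.
Stage 3 — burden on carrier; standard: a production showing (weight exceeds 9).
    (e): 12 > 9 [met]
  Stage 3 is satisfied; the onus moves to the claimant.
Stage 4 — burden on claimant; standard: the balance of probabilities (weight exceeds 49).
    (f): 71 − 21 = 50 > 49 [met]
    (g): 90 − 40 = 50 > 49 [met]
  The claimant carries the last stage.
Every stage carried; the claimant prevails.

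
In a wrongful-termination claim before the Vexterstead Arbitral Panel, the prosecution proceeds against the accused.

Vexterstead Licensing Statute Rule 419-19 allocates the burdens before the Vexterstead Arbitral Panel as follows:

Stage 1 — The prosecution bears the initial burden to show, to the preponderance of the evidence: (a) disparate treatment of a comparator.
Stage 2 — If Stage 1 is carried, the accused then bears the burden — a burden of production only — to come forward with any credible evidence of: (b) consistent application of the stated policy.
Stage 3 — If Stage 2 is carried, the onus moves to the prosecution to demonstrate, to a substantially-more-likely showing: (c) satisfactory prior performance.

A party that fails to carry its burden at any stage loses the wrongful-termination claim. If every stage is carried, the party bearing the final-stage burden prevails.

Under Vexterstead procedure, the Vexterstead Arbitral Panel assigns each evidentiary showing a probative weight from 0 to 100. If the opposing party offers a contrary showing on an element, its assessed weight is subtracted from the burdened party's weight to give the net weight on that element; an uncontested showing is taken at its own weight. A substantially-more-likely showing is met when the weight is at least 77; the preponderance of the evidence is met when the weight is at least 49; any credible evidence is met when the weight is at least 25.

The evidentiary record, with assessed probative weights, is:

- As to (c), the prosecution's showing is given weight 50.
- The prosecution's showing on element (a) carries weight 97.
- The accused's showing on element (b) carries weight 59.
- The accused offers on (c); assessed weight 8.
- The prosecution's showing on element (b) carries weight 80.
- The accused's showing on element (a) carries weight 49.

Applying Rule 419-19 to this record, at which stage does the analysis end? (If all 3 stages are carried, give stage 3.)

At Stage 1 the prosecution must meet the preponderance of the evidence (weight is at least 49): on (a) the weight is 97 less the opposing 49 gives net 48, which does not reach 49, so (a) does not meet the standard.
  Not every element is met, so the prosecution fails to carry Stage 1.
So the accused prevails.

stage 1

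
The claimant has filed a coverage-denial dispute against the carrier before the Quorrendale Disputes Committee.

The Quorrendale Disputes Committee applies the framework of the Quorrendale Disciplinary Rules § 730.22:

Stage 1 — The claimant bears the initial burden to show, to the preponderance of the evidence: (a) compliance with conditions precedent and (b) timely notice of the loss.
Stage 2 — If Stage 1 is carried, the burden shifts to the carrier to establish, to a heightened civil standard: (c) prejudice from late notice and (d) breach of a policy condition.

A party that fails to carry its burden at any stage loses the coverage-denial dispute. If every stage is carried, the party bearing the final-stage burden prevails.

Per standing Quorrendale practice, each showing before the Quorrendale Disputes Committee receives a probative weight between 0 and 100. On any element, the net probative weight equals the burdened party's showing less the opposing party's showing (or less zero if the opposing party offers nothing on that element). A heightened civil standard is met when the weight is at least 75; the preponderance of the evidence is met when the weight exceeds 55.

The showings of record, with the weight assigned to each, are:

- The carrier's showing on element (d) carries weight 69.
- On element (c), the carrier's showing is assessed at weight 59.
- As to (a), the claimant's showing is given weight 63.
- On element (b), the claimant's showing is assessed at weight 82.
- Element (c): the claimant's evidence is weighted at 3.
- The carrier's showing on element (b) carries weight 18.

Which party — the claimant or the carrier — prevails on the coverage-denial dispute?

At Stage 1 the claimant must meet the preponderance of the evidence (weight exceeds 55): on (a) the weight is 63, > 55, so (a) meets the standard; on (b) the weight is 82 less the opposing 18 gives net 64, > 55, so (b) meets the standard.
  The claimant carries Stage 1; the carrier now bears the burden.
At Stage 2 the carrier must meet a heightened civil standard (weight is at least 75): on (c) the weight is 59 less the opposing 3 gives net 56, which does not reach 75, so (c) does not meet the standard; on (d) the weight is 69, < 75, so (d) does not meet the standard.
  Stage 2 not carried; the carrier fails its burden.
So the claimant prevails.

claimant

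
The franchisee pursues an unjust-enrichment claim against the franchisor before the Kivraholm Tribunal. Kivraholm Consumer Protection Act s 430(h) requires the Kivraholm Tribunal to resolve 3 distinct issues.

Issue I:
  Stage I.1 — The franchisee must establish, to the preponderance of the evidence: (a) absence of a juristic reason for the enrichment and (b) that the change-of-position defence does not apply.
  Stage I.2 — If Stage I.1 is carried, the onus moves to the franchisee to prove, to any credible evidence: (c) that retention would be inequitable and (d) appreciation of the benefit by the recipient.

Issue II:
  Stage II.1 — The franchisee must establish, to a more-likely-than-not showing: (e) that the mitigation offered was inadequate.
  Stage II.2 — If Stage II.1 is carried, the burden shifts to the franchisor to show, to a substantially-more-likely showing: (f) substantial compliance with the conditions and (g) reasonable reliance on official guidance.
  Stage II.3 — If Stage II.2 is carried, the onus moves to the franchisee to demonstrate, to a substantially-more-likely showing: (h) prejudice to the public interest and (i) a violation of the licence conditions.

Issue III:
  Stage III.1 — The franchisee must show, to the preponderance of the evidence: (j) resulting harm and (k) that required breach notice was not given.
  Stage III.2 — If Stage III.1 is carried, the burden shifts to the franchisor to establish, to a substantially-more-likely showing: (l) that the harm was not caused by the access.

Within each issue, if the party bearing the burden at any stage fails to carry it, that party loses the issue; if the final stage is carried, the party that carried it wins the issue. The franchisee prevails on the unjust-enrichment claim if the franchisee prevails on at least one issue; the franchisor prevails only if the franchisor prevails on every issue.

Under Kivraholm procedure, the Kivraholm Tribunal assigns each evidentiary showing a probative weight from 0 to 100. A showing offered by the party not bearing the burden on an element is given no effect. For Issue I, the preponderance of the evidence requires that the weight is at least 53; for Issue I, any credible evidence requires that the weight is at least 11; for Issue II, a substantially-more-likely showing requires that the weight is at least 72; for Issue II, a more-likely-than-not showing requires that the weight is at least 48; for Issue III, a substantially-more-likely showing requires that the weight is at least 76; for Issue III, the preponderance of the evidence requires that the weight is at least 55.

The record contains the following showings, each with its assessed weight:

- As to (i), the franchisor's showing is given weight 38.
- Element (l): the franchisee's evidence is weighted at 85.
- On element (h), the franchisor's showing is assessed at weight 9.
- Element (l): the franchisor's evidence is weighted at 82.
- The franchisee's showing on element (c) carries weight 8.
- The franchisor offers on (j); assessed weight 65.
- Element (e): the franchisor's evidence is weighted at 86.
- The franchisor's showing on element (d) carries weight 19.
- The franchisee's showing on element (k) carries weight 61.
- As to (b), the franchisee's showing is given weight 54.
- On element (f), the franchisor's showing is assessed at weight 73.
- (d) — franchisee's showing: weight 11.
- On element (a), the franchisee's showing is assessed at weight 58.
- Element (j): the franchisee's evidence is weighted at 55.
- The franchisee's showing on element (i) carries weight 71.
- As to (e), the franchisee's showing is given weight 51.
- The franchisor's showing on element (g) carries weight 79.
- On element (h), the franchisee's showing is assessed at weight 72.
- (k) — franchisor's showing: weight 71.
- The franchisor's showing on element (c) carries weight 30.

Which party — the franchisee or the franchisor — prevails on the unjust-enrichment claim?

franchisor

— Issue I —
Stage I.1 — burden on franchisee; standard: the preponderance of the evidence (weight is at least 53).
    (a): 58 ≥ 53 [met]
    (b): 54 ≥ 53 [met]
  All elements met. The franchisee retains the burden for Stage I.2.
Stage I.2 — burden on franchisee; standard: any credible evidence (weight is at least 11).
    (c): 8 (franchisor's 30 disregarded) < 11 [not met]
    (d): 11 (franchisor's 19 disregarded) ≥ 11 [met]
  Not every element is met, so the franchisee fails to carry Stage I.2.
The franchisor prevails on this issue.
— Issue II —
Stage II.1 (franchisee, a more-likely-than-not showing, weight is at least 48): (e) 51 (franchisor's 86 disregarded) ≥ 48 — meets.
  The franchisee carries Stage II.1; the franchisor now bears the burden.
Stage II.2 (franchisor, a substantially-more-likely showing, weight is at least 72): (f) 73 ≥ 72 — meets; (g) 79 ≥ 72 — meets.
  Stage II.2 is satisfied; the onus moves to the franchisee.
Stage II.3 (franchisee, a substantially-more-likely showing, weight is at least 72): (h) 72 (franchisor's 9 disregarded) ≥ 72 — meets; (i) 71 (franchisor's 38 disregarded) < 72 — fails.
  Not every element is met, so the franchisee fails to carry Stage II.3.
The franchisor prevails on this issue.
— Issue III —
At Stage III.1 the franchisee must meet the preponderance of the evidence (weight is at least 55): on (j) the weight is 55 (the franchisor's 65 is given no effect), which does reach 55, so (j) meets the standard; on (k) the weight is 61 (the franchisor's 71 is given no effect), which does reach 55, so (k) meets the standard.
  Stage III.1 is satisfied; the onus moves to the franchisor.
At Stage III.2 the franchisor must meet a substantially-more-likely showing (weight is at least 76): on (l) the weight is 82 (the franchisee's 85 is given no effect), ≥ 76, so (l) meets the standard.
  The franchisor carries the last stage.
Every stage carried; the franchisor prevails on this issue.
Per-issue: Issue I → franchisor; Issue II → franchisor; Issue III → franchisor. The franchisee must prevail on at least one issue; overall, the franchisor prevails.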